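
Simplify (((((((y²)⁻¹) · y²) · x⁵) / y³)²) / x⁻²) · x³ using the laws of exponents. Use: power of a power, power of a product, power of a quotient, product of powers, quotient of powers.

(((((((y²)⁻¹) · y²) · x⁵) / y³)²) / x⁻²) · x³
= (((((((y²)⁻¹) · y²) · x⁵)²) / ((y³)²)) / x⁻²) · x³    [power of a quotient]
= (((((((y²)⁻¹) · y²)²) · ((x⁵)²)) / ((y³)²)) / x⁻²) · x³    [power of a product]
= (((((((y²)⁻¹)²) · ((y²)²)) · ((x⁵)²)) / ((y³)²)) / x⁻²) · x³    [power of a product]
= ((((((y²)⁻²) · ((y²)²)) · ((x⁵)²)) / ((y³)²)) / x⁻²) · x³    [power of a power]
= ((((y⁻⁴ · ((y²)²)) · ((x⁵)²)) / ((y³)²)) / x⁻²) · x³    [power of a power]
= ((((y⁻⁴ · y⁴) · ((x⁵)²)) / ((y³)²)) / x⁻²) · x³    [power of a power]
= (((y⁰ · ((x⁵)²)) / ((y³)²)) / x⁻²) · x³    [product of powers]
= (((y⁰ · x¹⁰) / ((y³)²)) / x⁻²) · x³    [power of a power]
= (((y⁰ · x¹⁰) / y⁶) / x⁻²) · x³    [power of a power]
= x¹⁵·y⁻⁶    [quotient of powers; product of powers]

x¹⁵·y⁻⁶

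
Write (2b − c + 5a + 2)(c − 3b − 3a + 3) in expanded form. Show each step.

5bc − 6b^2 − 21ab − c^2 + 8ac − c − 15a^2 + 9a + 6

(2b − c + 5a + 2)(c − 3b − 3a + 3)
= 2bc − 6b^2 − 6ab + 6b − c^2 + 3bc + 3ac − 3c + 5ac − 15ab − 15a^2 + 15a + 2c − 6b − 6a + 6    [distributive law]
= 5bc − 6b^2 − 21ab − c^2 + 8ac − c − 15a^2 + 9a + 6    [combine like terms]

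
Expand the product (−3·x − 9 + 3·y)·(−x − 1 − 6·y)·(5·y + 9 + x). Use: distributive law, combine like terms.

30·x^2·y + 39·x^2 + 3·x^3 + 246·x·y + 117·x + 57·x·y^2 + 504·y + 81 + 93·y^2 − 90·y^3

(−3·x − 9 + 3·y)·(−x − 1 − 6·y)·(5·y + 9 + x)
= (3·x^2 + 3·x + 18·x·y + 9·x + 9 + 54·y − 3·x·y − 3·y − 18·y^2)·(5·y + 9 + x)    [distributive law]
= (3·x^2 + 12·x + 15·x·y + 9 + 51·y − 18·y^2)·(5·y + 9 + x)    [combine like terms]
= 15·x^2·y + 27·x^2 + 3·x^3 + 60·x·y + 108·x + 12·x^2 + 75·x·y^2 + 135·x·y + 15·x^2·y + 45·y + 81 + 9·x + 255·y^2 + 459·y + 51·x·y − 90·y^3 − 162·y^2 − 18·x·y^2    [distributive law]
= 30·x^2·y + 39·x^2 + 3·x^3 + 246·x·y + 117·x + 57·x·y^2 + 504·y + 81 + 93·y^2 − 90·y^3    [combine like terms]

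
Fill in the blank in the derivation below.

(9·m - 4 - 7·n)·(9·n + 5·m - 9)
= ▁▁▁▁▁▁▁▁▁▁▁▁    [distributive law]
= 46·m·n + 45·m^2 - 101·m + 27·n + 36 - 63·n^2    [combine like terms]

After distributive law, the bracketed line is:

81·m·n + 45·m^2 - 81·m - 36·n - 20·m + 36 - 63·n^2 - 35·m·n + 63·n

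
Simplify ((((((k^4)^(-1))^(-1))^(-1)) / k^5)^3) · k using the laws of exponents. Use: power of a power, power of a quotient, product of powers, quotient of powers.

k^(-26)

((((((k^4)^(-1))^(-1))^(-1)) / k^5)^3) · k
= ((((((k^4)^(-1))^(-1))^(-1))^3) / ((k^5)^3)) · k    [power of a quotient]
= (((((k^4)^(-1))^(-1))^(-3)) / ((k^5)^3)) · k    [power of a power]
= ((((k^4)^(-1))^3) / ((k^5)^3)) · k    [power of a power]
= (((k^4)^(-3)) / ((k^5)^3)) · k    [power of a power]
= (k^(-12) / ((k^5)^3)) · k    [power of a power]
= (k^(-12) / k^15) · k    [power of a power]
= k^(-27) · k    [quotient of powers]
= k^(-26)    [product of powers]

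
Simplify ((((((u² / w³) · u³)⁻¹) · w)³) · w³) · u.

((((((u² / w³) · u³)⁻¹) · w)³) · w³) · u
= ((((((u² / w³) · u³)⁻¹)³) · (w³)) · w³) · u    [power of a product]
= (((((u² / w³) · u³)⁻³) · (w³)) · w³) · u    [power of a power]
= (((((u² / w³)⁻³) · ((u³)⁻³)) · (w³)) · w³) · u    [power of a product]
= ((((((u²)⁻³) / ((w³)⁻³)) · ((u³)⁻³)) · (w³)) · w³) · u    [power of a quotient]
= ((((u⁻⁶ / ((w³)⁻³)) · ((u³)⁻³)) · (w³)) · w³) · u    [power of a power]
= ((((u⁻⁶ / w⁻⁹) · ((u³)⁻³)) · (w³)) · w³) · u    [power of a power]
= ((((u⁻⁶ / w⁻⁹) · u⁻⁹) · (w³)) · w³) · u    [power of a power]
= u⁻¹⁴w¹⁵    [quotient of powers; product of powers]

u⁻¹⁴w¹⁵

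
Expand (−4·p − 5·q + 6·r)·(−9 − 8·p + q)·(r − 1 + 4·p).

−132·p·r − 36·p + 112·p^2 − 160·p^2·r + 128·p^3 + 60·p·q·r + 144·p·q + 144·p^2·q + 39·q·r − 45·q − 5·q^2·r + 5·q^2 − 20·p·q^2 − 54·r^2 + 54·r − 48·p·r^2 + 6·q·r^2

(−4·p − 5·q + 6·r)·(−9 − 8·p + q)·(r − 1 + 4·p)
= (36·p + 32·p^2 − 4·p·q + 45·q + 40·p·q − 5·q^2 − 54·r − 48·p·r + 6·q·r)·(r − 1 + 4·p)    [distributive law]
= (36·p + 32·p^2 + 36·p·q + 45·q − 5·q^2 − 54·r − 48·p·r + 6·q·r)·(r − 1 + 4·p)    [combine like terms]
= 36·p·r − 36·p + 144·p^2 + 32·p^2·r − 32·p^2 + 128·p^3 + 36·p·q·r − 36·p·q + 144·p^2·q + 45·q·r − 45·q + 180·p·q − 5·q^2·r + 5·q^2 − 20·p·q^2 − 54·r^2 + 54·r − 216·p·r − 48·p·r^2 + 48·p·r − 192·p^2·r + 6·q·r^2 − 6·q·r + 24·p·q·r    [distributive law]
= −132·p·r − 36·p + 112·p^2 − 160·p^2·r + 128·p^3 + 60·p·q·r + 144·p·q + 144·p^2·q + 39·q·r − 45·q − 5·q^2·r + 5·q^2 − 20·p·q^2 − 54·r^2 + 54·r − 48·p·r^2 + 6·q·r^2    [combine like terms]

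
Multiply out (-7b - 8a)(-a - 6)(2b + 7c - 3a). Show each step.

(-7b - 8a)(-a - 6)(2b + 7c - 3a)
= (7ab + 42b + 8a² + 48a)(2b + 7c - 3a)    [distributive law]
= 14ab² + 49abc - 21a²b + 84b² + 294bc - 126ab + 16a²b + 56a²c - 24a³ + 96ab + 336ac - 144a²    [distributive law]
= 14ab² + 49abc - 5a²b + 84b² + 294bc - 30ab + 56a²c - 24a³ + 336ac - 144a²    [combine like terms]

14ab² + 49abc - 5a²b + 84b² + 294bc - 30ab + 56a²c - 24a³ + 336ac - 144a²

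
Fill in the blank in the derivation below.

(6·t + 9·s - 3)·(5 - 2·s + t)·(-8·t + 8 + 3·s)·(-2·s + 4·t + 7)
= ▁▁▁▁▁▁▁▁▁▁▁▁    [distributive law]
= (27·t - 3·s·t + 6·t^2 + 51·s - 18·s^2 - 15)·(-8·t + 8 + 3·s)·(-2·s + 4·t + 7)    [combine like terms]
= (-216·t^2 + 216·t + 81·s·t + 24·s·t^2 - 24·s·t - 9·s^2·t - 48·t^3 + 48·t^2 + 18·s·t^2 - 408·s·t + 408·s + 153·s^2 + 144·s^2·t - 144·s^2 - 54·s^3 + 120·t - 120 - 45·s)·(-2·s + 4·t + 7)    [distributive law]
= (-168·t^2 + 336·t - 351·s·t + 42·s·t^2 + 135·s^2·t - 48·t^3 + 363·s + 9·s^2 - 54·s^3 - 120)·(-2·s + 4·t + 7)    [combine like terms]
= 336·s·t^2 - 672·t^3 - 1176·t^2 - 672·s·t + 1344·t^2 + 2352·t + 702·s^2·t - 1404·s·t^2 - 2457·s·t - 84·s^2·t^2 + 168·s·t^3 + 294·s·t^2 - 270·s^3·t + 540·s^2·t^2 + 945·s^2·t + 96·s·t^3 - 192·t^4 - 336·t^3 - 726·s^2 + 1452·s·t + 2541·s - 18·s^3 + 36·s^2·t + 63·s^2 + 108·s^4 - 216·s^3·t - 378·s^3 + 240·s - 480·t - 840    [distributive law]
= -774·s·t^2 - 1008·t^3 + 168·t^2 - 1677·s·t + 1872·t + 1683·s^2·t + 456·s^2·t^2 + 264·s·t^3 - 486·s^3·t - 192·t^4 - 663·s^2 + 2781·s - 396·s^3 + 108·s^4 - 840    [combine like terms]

After distributive law, the bracketed line is:

(30·t - 12·s·t + 6·t^2 + 45·s - 18·s^2 + 9·s·t - 15 + 6·s - 3·t)·(-8·t + 8 + 3·s)·(-2·s + 4·t + 7)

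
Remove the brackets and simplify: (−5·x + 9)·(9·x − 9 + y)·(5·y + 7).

−225·x^2·y − 315·x^2 + 595·x·y + 882·x − 25·x·y^2 − 342·y − 567 + 45·y^2

(−5·x + 9)·(9·x − 9 + y)·(5·y + 7)
= (−45·x^2 + 45·x − 5·x·y + 81·x − 81 + 9·y)·(5·y + 7)    [distributive law]
= (−45·x^2 + 126·x − 5·x·y − 81 + 9·y)·(5·y + 7)    [combine like terms]
= −225·x^2·y − 315·x^2 + 630·x·y + 882·x − 25·x·y^2 − 35·x·y − 405·y − 567 + 45·y^2 + 63·y    [distributive law]
= −225·x^2·y − 315·x^2 + 595·x·y + 882·x − 25·x·y^2 − 342·y − 567 + 45·y^2    [combine like terms]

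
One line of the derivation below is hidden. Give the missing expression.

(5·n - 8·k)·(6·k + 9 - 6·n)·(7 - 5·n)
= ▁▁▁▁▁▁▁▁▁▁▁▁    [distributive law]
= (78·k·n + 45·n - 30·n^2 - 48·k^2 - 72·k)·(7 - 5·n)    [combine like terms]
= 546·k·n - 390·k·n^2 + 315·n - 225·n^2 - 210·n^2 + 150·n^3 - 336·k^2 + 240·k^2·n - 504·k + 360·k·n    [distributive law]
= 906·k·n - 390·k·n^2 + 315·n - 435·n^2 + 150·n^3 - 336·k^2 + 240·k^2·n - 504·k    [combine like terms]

By distributive law:

(30·k·n + 45·n - 30·n^2 - 48·k^2 - 72·k + 48·k·n)·(7 - 5·n)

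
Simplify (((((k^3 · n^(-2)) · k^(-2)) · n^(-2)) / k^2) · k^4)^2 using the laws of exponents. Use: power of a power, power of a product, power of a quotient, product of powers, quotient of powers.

k^6n^(-8)

(((((k^3 · n^(-2)) · k^(-2)) · n^(-2)) / k^2) · k^4)^2
= (((((k^3 · n^(-2)) · k^(-2)) · n^(-2)) / k^2)^2) · ((k^4)^2)    [power of a product]
= (((((k^3 · n^(-2)) · k^(-2)) · n^(-2))^2) / ((k^2)^2)) · ((k^4)^2)    [power of a quotient]
= (((((k^3 · n^(-2)) · k^(-2))^2) · ((n^(-2))^2)) / ((k^2)^2)) · ((k^4)^2)    [power of a product]
= (((((k^3 · n^(-2))^2) · ((k^(-2))^2)) · ((n^(-2))^2)) / ((k^2)^2)) · ((k^4)^2)    [power of a product]
= ((((((k^3)^2) · ((n^(-2))^2)) · ((k^(-2))^2)) · ((n^(-2))^2)) / ((k^2)^2)) · ((k^4)^2)    [power of a product]
= ((((k^6 · ((n^(-2))^2)) · ((k^(-2))^2)) · ((n^(-2))^2)) / ((k^2)^2)) · ((k^4)^2)    [power of a power]
= ((((k^6 · n^(-4)) · ((k^(-2))^2)) · ((n^(-2))^2)) / ((k^2)^2)) · ((k^4)^2)    [power of a power]
= ((((k^6 · n^(-4)) · k^(-4)) · ((n^(-2))^2)) / ((k^2)^2)) · ((k^4)^2)    [power of a power]
= ((((k^6 · n^(-4)) · k^(-4)) · n^(-4)) / ((k^2)^2)) · ((k^4)^2)    [power of a power]
= ((((k^6 · n^(-4)) · k^(-4)) · n^(-4)) / k^4) · ((k^4)^2)    [power of a power]
= ((((k^6 · n^(-4)) · k^(-4)) · n^(-4)) / k^4) · k^8    [power of a power]
= k^6n^(-8)    [quotient of powers; product of powers]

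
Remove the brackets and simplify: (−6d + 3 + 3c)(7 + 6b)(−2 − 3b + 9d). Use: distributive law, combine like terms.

273d + 360bd − 378d^2 + 108b^2d − 324bd^2 − 42 − 99b − 54b^2 − 42c − 99bc + 189cd − 54b^2c + 162bcd

(−6d + 3 + 3c)(7 + 6b)(−2 − 3b + 9d)
= (−42d − 36bd + 21 + 18b + 21c + 18bc)(−2 − 3b + 9d)    [distributive law]
= 84d + 126bd − 378d^2 + 72bd + 108b^2d − 324bd^2 − 42 − 63b + 189d − 36b − 54b^2 + 162bd − 42c − 63bc + 189cd − 36bc − 54b^2c + 162bcd    [distributive law]
= 273d + 360bd − 378d^2 + 108b^2d − 324bd^2 − 42 − 99b − 54b^2 − 42c − 99bc + 189cd − 54b^2c + 162bcd    [combine like terms]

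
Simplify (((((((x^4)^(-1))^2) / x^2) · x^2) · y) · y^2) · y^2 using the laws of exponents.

x^(-8)·y^5

(((((((x^4)^(-1))^2) / x^2) · x^2) · y) · y^2) · y^2
= ((((((x^4)^(-2)) / x^2) · x^2) · y) · y^2) · y^2    [power of a power]
= ((((x^(-8) / x^2) · x^2) · y) · y^2) · y^2    [power of a power]
= (((x^(-10) · x^2) · y) · y^2) · y^2    [quotient of powers]
= ((x^(-8) · y) · y^2) · y^2    [product of powers]
= x^(-8)·y^5    [product of powers]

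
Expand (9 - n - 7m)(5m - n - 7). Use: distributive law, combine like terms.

(9 - n - 7m)(5m - n - 7)
= 45m - 9n - 63 - 5mn + n² + 7n - 35m² + 7mn + 49m    [distributive law]
= 94m - 2n - 63 + 2mn + n² - 35m²    [combine like terms]

94m - 2n - 63 + 2mn + n² - 35m²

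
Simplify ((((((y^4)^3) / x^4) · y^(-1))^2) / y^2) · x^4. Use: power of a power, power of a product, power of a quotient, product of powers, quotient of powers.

x^(-4)y^20

((((((y^4)^3) / x^4) · y^(-1))^2) / y^2) · x^4
= ((((((y^4)^3) / x^4)^2) · ((y^(-1))^2)) / y^2) · x^4    [power of a product]
= ((((((y^4)^3)^2) / ((x^4)^2)) · ((y^(-1))^2)) / y^2) · x^4    [power of a quotient]
= (((((y^4)^6) / ((x^4)^2)) · ((y^(-1))^2)) / y^2) · x^4    [power of a power]
= (((y^24 / ((x^4)^2)) · ((y^(-1))^2)) / y^2) · x^4    [power of a power]
= (((y^24 / x^8) · ((y^(-1))^2)) / y^2) · x^4    [power of a power]
= (((y^24 / x^8) · y^(-2)) / y^2) · x^4    [power of a power]
= x^(-4)y^20    [quotient of powers; product of powers]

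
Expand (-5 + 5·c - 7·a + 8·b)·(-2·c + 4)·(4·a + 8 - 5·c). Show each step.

372·a·c + 340·c - 230·c^2 - 304·a - 160 - 110·a·c^2 + 50·c^3 + 56·a^2·c - 112·a^2 - 64·a·b·c - 288·b·c + 80·b·c^2 + 128·a·b + 256·b

(-5 + 5·c - 7·a + 8·b)·(-2·c + 4)·(4·a + 8 - 5·c)
= (10·c - 20 - 10·c^2 + 20·c + 14·a·c - 28·a - 16·b·c + 32·b)·(4·a + 8 - 5·c)    [distributive law]
= (30·c - 20 - 10·c^2 + 14·a·c - 28·a - 16·b·c + 32·b)·(4·a + 8 - 5·c)    [combine like terms]
= 120·a·c + 240·c - 150·c^2 - 80·a - 160 + 100·c - 40·a·c^2 - 80·c^2 + 50·c^3 + 56·a^2·c + 112·a·c - 70·a·c^2 - 112·a^2 - 224·a + 140·a·c - 64·a·b·c - 128·b·c + 80·b·c^2 + 128·a·b + 256·b - 160·b·c    [distributive law]
= 372·a·c + 340·c - 230·c^2 - 304·a - 160 - 110·a·c^2 + 50·c^3 + 56·a^2·c - 112·a^2 - 64·a·b·c - 288·b·c + 80·b·c^2 + 128·a·b + 256·b    [combine like terms]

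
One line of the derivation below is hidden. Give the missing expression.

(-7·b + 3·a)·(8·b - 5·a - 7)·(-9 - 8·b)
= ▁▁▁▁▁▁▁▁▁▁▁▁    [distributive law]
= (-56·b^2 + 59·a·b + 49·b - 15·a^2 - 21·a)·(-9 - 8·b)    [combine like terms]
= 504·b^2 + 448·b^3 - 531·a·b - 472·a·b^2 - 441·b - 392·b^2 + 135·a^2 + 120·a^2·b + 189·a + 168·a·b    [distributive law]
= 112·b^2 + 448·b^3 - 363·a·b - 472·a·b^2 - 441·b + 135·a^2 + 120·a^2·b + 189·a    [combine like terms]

Applying distributive law to the line above:

(-56·b^2 + 35·a·b + 49·b + 24·a·b - 15·a^2 - 21·a)·(-9 - 8·b)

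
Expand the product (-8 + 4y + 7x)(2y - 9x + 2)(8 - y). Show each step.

(-8 + 4y + 7x)(2y - 9x + 2)(8 - y)
= (-16y + 72x - 16 + 8y^2 - 36xy + 8y + 14xy - 63x^2 + 14x)(8 - y)    [distributive law]
= (-8y + 86x - 16 + 8y^2 - 22xy - 63x^2)(8 - y)    [combine like terms]
= -64y + 8y^2 + 688x - 86xy - 128 + 16y + 64y^2 - 8y^3 - 176xy + 22xy^2 - 504x^2 + 63x^2y    [distributive law]
= -48y + 72y^2 + 688x - 262xy - 128 - 8y^3 + 22xy^2 - 504x^2 + 63x^2y    [combine like terms]

-48y + 72y^2 + 688x - 262xy - 128 - 8y^3 + 22xy^2 - 504x^2 + 63x^2y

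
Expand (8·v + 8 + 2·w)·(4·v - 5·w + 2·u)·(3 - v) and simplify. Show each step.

(8·v + 8 + 2·w)·(4·v - 5·w + 2·u)·(3 - v)
= (32·v^2 - 40·v·w + 16·u·v + 32·v - 40·w + 16·u + 8·v·w - 10·w^2 + 4·u·w)·(3 - v)    [distributive law]
= (32·v^2 - 32·v·w + 16·u·v + 32·v - 40·w + 16·u - 10·w^2 + 4·u·w)·(3 - v)    [combine like terms]
= 96·v^2 - 32·v^3 - 96·v·w + 32·v^2·w + 48·u·v - 16·u·v^2 + 96·v - 32·v^2 - 120·w + 40·v·w + 48·u - 16·u·v - 30·w^2 + 10·v·w^2 + 12·u·w - 4·u·v·w    [distributive law]
= 64·v^2 - 32·v^3 - 56·v·w + 32·v^2·w + 32·u·v - 16·u·v^2 + 96·v - 120·w + 48·u - 30·w^2 + 10·v·w^2 + 12·u·w - 4·u·v·w    [combine like terms]

64·v^2 - 32·v^3 - 56·v·w + 32·v^2·w + 32·u·v - 16·u·v^2 + 96·v - 120·w + 48·u - 30·w^2 + 10·v·w^2 + 12·u·w - 4·u·v·w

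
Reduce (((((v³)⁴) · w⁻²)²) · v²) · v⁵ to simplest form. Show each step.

(((((v³)⁴) · w⁻²)²) · v²) · v⁵
= (((((v³)⁴)²) · ((w⁻²)²)) · v²) · v⁵    [power of a product]
= ((((v³)⁸) · ((w⁻²)²)) · v²) · v⁵    [power of a power]
= ((v²⁴ · ((w⁻²)²)) · v²) · v⁵    [power of a power]
= ((v²⁴ · w⁻⁴) · v²) · v⁵    [power of a power]
= v³¹·w⁻⁴    [product of powers]

v³¹·w⁻⁴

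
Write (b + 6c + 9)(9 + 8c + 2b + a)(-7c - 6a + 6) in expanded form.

-69bc - 156ab + 162b - 140bc^2 - 127abc - 14b^2c - 12ab^2 + 12b^2 - 6a^2b - 594c^2 - 783ac + 189c - 336c^3 - 330ac^2 - 36a^2c - 432a + 486 - 54a^2

(b + 6c + 9)(9 + 8c + 2b + a)(-7c - 6a + 6)
= (9b + 8bc + 2b^2 + ab + 54c + 48c^2 + 12bc + 6ac + 81 + 72c + 18b + 9a)(-7c - 6a + 6)    [distributive law]
= (27b + 20bc + 2b^2 + ab + 126c + 48c^2 + 6ac + 81 + 9a)(-7c - 6a + 6)    [combine like terms]
= -189bc - 162ab + 162b - 140bc^2 - 120abc + 120bc - 14b^2c - 12ab^2 + 12b^2 - 7abc - 6a^2b + 6ab - 882c^2 - 756ac + 756c - 336c^3 - 288ac^2 + 288c^2 - 42ac^2 - 36a^2c + 36ac - 567c - 486a + 486 - 63ac - 54a^2 + 54a    [distributive law]
= -69bc - 156ab + 162b - 140bc^2 - 127abc - 14b^2c - 12ab^2 + 12b^2 - 6a^2b - 594c^2 - 783ac + 189c - 336c^3 - 330ac^2 - 36a^2c - 432a + 486 - 54a^2    [combine like terms]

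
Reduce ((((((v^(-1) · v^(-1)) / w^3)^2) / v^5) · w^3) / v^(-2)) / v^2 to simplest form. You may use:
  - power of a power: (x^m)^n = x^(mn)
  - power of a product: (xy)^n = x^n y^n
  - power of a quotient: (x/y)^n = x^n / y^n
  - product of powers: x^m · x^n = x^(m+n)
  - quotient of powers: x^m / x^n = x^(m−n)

v^(-9)·w^(-3)

((((((v^(-1) · v^(-1)) / w^3)^2) / v^5) · w^3) / v^(-2)) / v^2
= ((((((v^(-1) · v^(-1))^2) / ((w^3)^2)) / v^5) · w^3) / v^(-2)) / v^2    [power of a quotient]
= (((((((v^(-1))^2) · ((v^(-1))^2)) / ((w^3)^2)) / v^5) · w^3) / v^(-2)) / v^2    [power of a product]
= (((((v^(-2) · ((v^(-1))^2)) / ((w^3)^2)) / v^5) · w^3) / v^(-2)) / v^2    [power of a power]
= (((((v^(-2) · v^(-2)) / ((w^3)^2)) / v^5) · w^3) / v^(-2)) / v^2    [power of a power]
= ((((v^(-4) / ((w^3)^2)) / v^5) · w^3) / v^(-2)) / v^2    [product of powers]
= ((((v^(-4) / w^6) / v^5) · w^3) / v^(-2)) / v^2    [power of a power]
= v^(-9)·w^(-3)    [quotient of powers; product of powers]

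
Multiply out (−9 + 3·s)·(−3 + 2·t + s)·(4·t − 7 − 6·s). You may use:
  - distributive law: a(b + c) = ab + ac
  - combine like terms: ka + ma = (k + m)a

(−9 + 3·s)·(−3 + 2·t + s)·(4·t − 7 − 6·s)
= (27 − 18·t − 9·s − 9·s + 6·s·t + 3·s^2)·(4·t − 7 − 6·s)    [distributive law]
= (27 − 18·t − 18·s + 6·s·t + 3·s^2)·(4·t − 7 − 6·s)    [combine like terms]
= 108·t − 189 − 162·s − 72·t^2 + 126·t + 108·s·t − 72·s·t + 126·s + 108·s^2 + 24·s·t^2 − 42·s·t − 36·s^2·t + 12·s^2·t − 21·s^2 − 18·s^3    [distributive law]
= 234·t − 189 − 36·s − 72·t^2 − 6·s·t + 87·s^2 + 24·s·t^2 − 24·s^2·t − 18·s^3    [combine like terms]

234·t − 189 − 36·s − 72·t^2 − 6·s·t + 87·s^2 + 24·s·t^2 − 24·s^2·t − 18·s^3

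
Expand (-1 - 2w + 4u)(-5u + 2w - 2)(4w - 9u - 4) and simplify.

(-1 - 2w + 4u)(-5u + 2w - 2)(4w - 9u - 4)
= (5u - 2w + 2 + 10uw - 4w² + 4w - 20u² + 8uw - 8u)(4w - 9u - 4)    [distributive law]
= (-3u + 2w + 2 + 18uw - 4w² - 20u²)(4w - 9u - 4)    [combine like terms]
= -12uw + 27u² + 12u + 8w² - 18uw - 8w + 8w - 18u - 8 + 72uw² - 162u²w - 72uw - 16w³ + 36uw² + 16w² - 80u²w + 180u³ + 80u²    [distributive law]
= -102uw + 107u² - 6u + 24w² - 8 + 108uw² - 242u²w - 16w³ + 180u³    [combine like terms]

-102uw + 107u² - 6u + 24w² - 8 + 108uw² - 242u²w - 16w³ + 180u³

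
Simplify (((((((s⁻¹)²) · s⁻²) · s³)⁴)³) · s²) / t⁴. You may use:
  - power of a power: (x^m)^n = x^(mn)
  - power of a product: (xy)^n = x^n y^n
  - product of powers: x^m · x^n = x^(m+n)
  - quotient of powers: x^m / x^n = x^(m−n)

s⁻¹⁰t⁻⁴

(((((((s⁻¹)²) · s⁻²) · s³)⁴)³) · s²) / t⁴
= ((((((s⁻¹)²) · s⁻²) · s³)¹²) · s²) / t⁴    [power of a power]
= ((((((s⁻¹)²) · s⁻²)¹²) · ((s³)¹²)) · s²) / t⁴    [power of a product]
= ((((((s⁻¹)²)¹²) · ((s⁻²)¹²)) · ((s³)¹²)) · s²) / t⁴    [power of a product]
= (((((s⁻¹)²⁴) · ((s⁻²)¹²)) · ((s³)¹²)) · s²) / t⁴    [power of a power]
= (((s⁻²⁴ · ((s⁻²)¹²)) · ((s³)¹²)) · s²) / t⁴    [power of a power]
= (((s⁻²⁴ · s⁻²⁴) · ((s³)¹²)) · s²) / t⁴    [power of a power]
= ((s⁻⁴⁸ · ((s³)¹²)) · s²) / t⁴    [product of powers]
= ((s⁻⁴⁸ · s³⁶) · s²) / t⁴    [power of a power]
= (s⁻¹² · s²) / t⁴    [product of powers]
= s⁻¹⁰ / t⁴    [product of powers]
= s⁻¹⁰t⁻⁴    [quotient of powers]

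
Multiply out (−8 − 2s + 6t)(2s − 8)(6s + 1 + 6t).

384s + 64 + 336t − 24s^3 − 4s^2 + 48s^2t − 276st + 72st^2 − 288t^2

(−8 − 2s + 6t)(2s − 8)(6s + 1 + 6t)
= (−16s + 64 − 4s^2 + 16s + 12st − 48t)(6s + 1 + 6t)    [distributive law]
= (64 − 4s^2 + 12st − 48t)(6s + 1 + 6t)    [combine like terms]
= 384s + 64 + 384t − 24s^3 − 4s^2 − 24s^2t + 72s^2t + 12st + 72st^2 − 288st − 48t − 288t^2    [distributive law]
= 384s + 64 + 336t − 24s^3 − 4s^2 + 48s^2t − 276st + 72st^2 − 288t^2    [combine like terms]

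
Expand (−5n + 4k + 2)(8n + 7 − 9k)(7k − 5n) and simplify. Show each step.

(−5n + 4k + 2)(8n + 7 − 9k)(7k − 5n)
= (−40n^2 − 35n + 45kn + 32kn + 28k − 36k^2 + 16n + 14 − 18k)(7k − 5n)    [distributive law]
= (−40n^2 − 19n + 77kn + 10k − 36k^2 + 14)(7k − 5n)    [combine like terms]
= −280kn^2 + 200n^3 − 133kn + 95n^2 + 539k^2n − 385kn^2 + 70k^2 − 50kn − 252k^3 + 180k^2n + 98k − 70n    [distributive law]
= −665kn^2 + 200n^3 − 183kn + 95n^2 + 719k^2n + 70k^2 − 252k^3 + 98k − 70n    [combine like terms]

−665kn^2 + 200n^3 − 183kn + 95n^2 + 719k^2n + 70k^2 − 252k^3 + 98k − 70n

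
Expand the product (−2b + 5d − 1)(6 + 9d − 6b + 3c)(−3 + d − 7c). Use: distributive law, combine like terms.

(−2b + 5d − 1)(6 + 9d − 6b + 3c)(−3 + d − 7c)
= (−12b − 18bd + 12b^2 − 6bc + 30d + 45d^2 − 30bd + 15cd − 6 − 9d + 6b − 3c)(−3 + d − 7c)    [distributive law]
= (−6b − 48bd + 12b^2 − 6bc + 21d + 45d^2 + 15cd − 6 − 3c)(−3 + d − 7c)    [combine like terms]
= 18b − 6bd + 42bc + 144bd − 48bd^2 + 336bcd − 36b^2 + 12b^2d − 84b^2c + 18bc − 6bcd + 42bc^2 − 63d + 21d^2 − 147cd − 135d^2 + 45d^3 − 315cd^2 − 45cd + 15cd^2 − 105c^2d + 18 − 6d + 42c + 9c − 3cd + 21c^2    [distributive law]
= 18b + 138bd + 60bc − 48bd^2 + 330bcd − 36b^2 + 12b^2d − 84b^2c + 42bc^2 − 69d − 114d^2 − 195cd + 45d^3 − 300cd^2 − 105c^2d + 18 + 51c + 21c^2    [combine like terms]

18b + 138bd + 60bc − 48bd^2 + 330bcd − 36b^2 + 12b^2d − 84b^2c + 42bc^2 − 69d − 114d^2 − 195cd + 45d^3 − 300cd^2 − 105c^2d + 18 + 51c + 21c^2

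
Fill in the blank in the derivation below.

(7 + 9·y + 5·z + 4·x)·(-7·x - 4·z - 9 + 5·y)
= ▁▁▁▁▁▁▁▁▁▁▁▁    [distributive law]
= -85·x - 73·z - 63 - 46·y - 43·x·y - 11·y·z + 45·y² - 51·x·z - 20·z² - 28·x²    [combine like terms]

Applying distributive law to the line above:

-49·x - 28·z - 63 + 35·y - 63·x·y - 36·y·z - 81·y + 45·y² - 35·x·z - 20·z² - 45·z + 25·y·z - 28·x² - 16·x·z - 36·x + 20·x·y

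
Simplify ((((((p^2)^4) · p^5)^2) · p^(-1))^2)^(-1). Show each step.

p^(-50)

((((((p^2)^4) · p^5)^2) · p^(-1))^2)^(-1)
= (((((p^2)^4) · p^5)^2) · p^(-1))^(-2)    [power of a power]
= (((((p^2)^4) · p^5)^2)^(-2)) · ((p^(-1))^(-2))    [power of a product]
= ((((p^2)^4) · p^5)^(-4)) · ((p^(-1))^(-2))    [power of a power]
= ((((p^2)^4)^(-4)) · ((p^5)^(-4))) · ((p^(-1))^(-2))    [power of a product]
= (((p^2)^(-16)) · ((p^5)^(-4))) · ((p^(-1))^(-2))    [power of a power]
= (p^(-32) · ((p^5)^(-4))) · ((p^(-1))^(-2))    [power of a power]
= (p^(-32) · p^(-20)) · ((p^(-1))^(-2))    [power of a power]
= p^(-52) · ((p^(-1))^(-2))    [product of powers]
= p^(-52) · p^2    [power of a power]
= p^(-50)    [product of powers]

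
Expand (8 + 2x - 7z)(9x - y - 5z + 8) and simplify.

(8 + 2x - 7z)(9x - y - 5z + 8)
= 72x - 8y - 40z + 64 + 18x² - 2xy - 10xz + 16x - 63xz + 7yz + 35z² - 56z    [distributive law]
= 88x - 8y - 96z + 64 + 18x² - 2xy - 73xz + 7yz + 35z²    [combine like terms]

88x - 8y - 96z + 64 + 18x² - 2xy - 73xz + 7yz + 35z²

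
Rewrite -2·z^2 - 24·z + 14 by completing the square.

-2(z + 6)^2 + 86

-2·z^2 - 24·z + 14
= -2(z^2 + 12·z) + 14    [factor out -2 from the z-terms]
= -2(z^2 + 12·z + 36 - 36) + 14    [add and subtract 36 inside the bracket]
= -2(z + 6)^2 + 72 + 14    [perfect-square identity]
= -2(z + 6)^2 + 86    [combine constants]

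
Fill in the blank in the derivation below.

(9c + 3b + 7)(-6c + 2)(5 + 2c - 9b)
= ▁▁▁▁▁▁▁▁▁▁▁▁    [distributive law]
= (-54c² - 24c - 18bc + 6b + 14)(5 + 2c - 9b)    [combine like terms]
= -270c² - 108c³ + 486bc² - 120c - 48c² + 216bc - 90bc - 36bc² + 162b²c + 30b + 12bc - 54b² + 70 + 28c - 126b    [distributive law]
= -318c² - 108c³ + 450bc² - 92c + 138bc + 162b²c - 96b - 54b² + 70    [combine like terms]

By distributive law:

(-54c² + 18c - 18bc + 6b - 42c + 14)(5 + 2c - 9b)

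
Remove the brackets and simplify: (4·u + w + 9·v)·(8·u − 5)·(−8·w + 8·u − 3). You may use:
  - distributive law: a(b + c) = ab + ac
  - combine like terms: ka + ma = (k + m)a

(4·u + w + 9·v)·(8·u − 5)·(−8·w + 8·u − 3)
= (32·u^2 − 20·u + 8·u·w − 5·w + 72·u·v − 45·v)·(−8·w + 8·u − 3)    [distributive law]
= −256·u^2·w + 256·u^3 − 96·u^2 + 160·u·w − 160·u^2 + 60·u − 64·u·w^2 + 64·u^2·w − 24·u·w + 40·w^2 − 40·u·w + 15·w − 576·u·v·w + 576·u^2·v − 216·u·v + 360·v·w − 360·u·v + 135·v    [distributive law]
= −192·u^2·w + 256·u^3 − 256·u^2 + 96·u·w + 60·u − 64·u·w^2 + 40·w^2 + 15·w − 576·u·v·w + 576·u^2·v − 576·u·v + 360·v·w + 135·v    [combine like terms]

−192·u^2·w + 256·u^3 − 256·u^2 + 96·u·w + 60·u − 64·u·w^2 + 40·w^2 + 15·w − 576·u·v·w + 576·u^2·v − 576·u·v + 360·v·w + 135·v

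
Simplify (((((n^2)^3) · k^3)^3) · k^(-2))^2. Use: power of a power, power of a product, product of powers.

(((((n^2)^3) · k^3)^3) · k^(-2))^2
= (((((n^2)^3) · k^3)^3)^2) · ((k^(-2))^2)    [power of a product]
= ((((n^2)^3) · k^3)^6) · ((k^(-2))^2)    [power of a power]
= ((((n^2)^3)^6) · ((k^3)^6)) · ((k^(-2))^2)    [power of a product]
= (((n^2)^18) · ((k^3)^6)) · ((k^(-2))^2)    [power of a power]
= (n^36 · ((k^3)^6)) · ((k^(-2))^2)    [power of a power]
= (n^36 · k^18) · ((k^(-2))^2)    [power of a power]
= (n^36 · k^18) · k^(-4)    [power of a power]
= k^14·n^36    [product of powers]

k^14·n^36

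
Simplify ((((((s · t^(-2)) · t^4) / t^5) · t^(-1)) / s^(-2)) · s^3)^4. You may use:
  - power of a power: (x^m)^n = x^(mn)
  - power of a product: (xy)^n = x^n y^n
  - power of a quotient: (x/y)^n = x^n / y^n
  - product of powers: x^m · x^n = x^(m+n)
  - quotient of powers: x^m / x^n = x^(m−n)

s^24t^(-16)

((((((s · t^(-2)) · t^4) / t^5) · t^(-1)) / s^(-2)) · s^3)^4
= ((((((s · t^(-2)) · t^4) / t^5) · t^(-1)) / s^(-2))^4) · ((s^3)^4)    [power of a product]
= ((((((s · t^(-2)) · t^4) / t^5) · t^(-1))^4) / ((s^(-2))^4)) · ((s^3)^4)    [power of a quotient]
= ((((((s · t^(-2)) · t^4) / t^5)^4) · ((t^(-1))^4)) / ((s^(-2))^4)) · ((s^3)^4)    [power of a product]
= ((((((s · t^(-2)) · t^4)^4) / ((t^5)^4)) · ((t^(-1))^4)) / ((s^(-2))^4)) · ((s^3)^4)    [power of a quotient]
= ((((((s · t^(-2))^4) · ((t^4)^4)) / ((t^5)^4)) · ((t^(-1))^4)) / ((s^(-2))^4)) · ((s^3)^4)    [power of a product]
= ((((((s^4) · ((t^(-2))^4)) · ((t^4)^4)) / ((t^5)^4)) · ((t^(-1))^4)) / ((s^(-2))^4)) · ((s^3)^4)    [power of a product]
= (((((s^4 · t^(-8)) · ((t^4)^4)) / ((t^5)^4)) · ((t^(-1))^4)) / ((s^(-2))^4)) · ((s^3)^4)    [power of a power]
= (((((s^4 · t^(-8)) · t^16) / ((t^5)^4)) · ((t^(-1))^4)) / ((s^(-2))^4)) · ((s^3)^4)    [power of a power]
= (((((s^4 · t^(-8)) · t^16) / t^20) · ((t^(-1))^4)) / ((s^(-2))^4)) · ((s^3)^4)    [power of a power]
= (((((s^4 · t^(-8)) · t^16) / t^20) · t^(-4)) / ((s^(-2))^4)) · ((s^3)^4)    [power of a power]
= (((((s^4 · t^(-8)) · t^16) / t^20) · t^(-4)) / s^(-8)) · ((s^3)^4)    [power of a power]
= (((((s^4 · t^(-8)) · t^16) / t^20) · t^(-4)) / s^(-8)) · s^12    [power of a power]
= s^24t^(-16)    [quotient of powers; product of powers]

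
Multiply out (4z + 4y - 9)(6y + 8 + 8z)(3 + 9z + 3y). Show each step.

(4z + 4y - 9)(6y + 8 + 8z)(3 + 9z + 3y)
= (24yz + 32z + 32z^2 + 24y^2 + 32y + 32yz - 54y - 72 - 72z)(3 + 9z + 3y)    [distributive law]
= (56yz - 40z + 32z^2 + 24y^2 - 22y - 72)(3 + 9z + 3y)    [combine like terms]
= 168yz + 504yz^2 + 168y^2z - 120z - 360z^2 - 120yz + 96z^2 + 288z^3 + 96yz^2 + 72y^2 + 216y^2z + 72y^3 - 66y - 198yz - 66y^2 - 216 - 648z - 216y    [distributive law]
= -150yz + 600yz^2 + 384y^2z - 768z - 264z^2 + 288z^3 + 6y^2 + 72y^3 - 282y - 216    [combine like terms]

-150yz + 600yz^2 + 384y^2z - 768z - 264z^2 + 288z^3 + 6y^2 + 72y^3 - 282y - 216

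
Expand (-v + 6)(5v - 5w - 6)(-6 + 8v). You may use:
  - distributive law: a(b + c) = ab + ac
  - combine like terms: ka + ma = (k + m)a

(-v + 6)(5v - 5w - 6)(-6 + 8v)
= (-5v^2 + 5vw + 6v + 30v - 30w - 36)(-6 + 8v)    [distributive law]
= (-5v^2 + 5vw + 36v - 30w - 36)(-6 + 8v)    [combine like terms]
= 30v^2 - 40v^3 - 30vw + 40v^2w - 216v + 288v^2 + 180w - 240vw + 216 - 288v    [distributive law]
= 318v^2 - 40v^3 - 270vw + 40v^2w - 504v + 180w + 216    [combine like terms]

318v^2 - 40v^3 - 270vw + 40v^2w - 504v + 180w + 216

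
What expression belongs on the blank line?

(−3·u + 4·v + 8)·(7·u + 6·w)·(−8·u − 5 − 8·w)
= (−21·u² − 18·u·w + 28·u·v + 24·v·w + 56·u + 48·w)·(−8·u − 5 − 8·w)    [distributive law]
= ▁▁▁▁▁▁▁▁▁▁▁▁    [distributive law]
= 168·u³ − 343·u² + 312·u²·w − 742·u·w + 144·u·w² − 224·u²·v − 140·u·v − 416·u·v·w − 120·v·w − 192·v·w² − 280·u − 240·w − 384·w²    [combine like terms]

By distributive law:

168·u³ + 105·u² + 168·u²·w + 144·u²·w + 90·u·w + 144·u·w² − 224·u²·v − 140·u·v − 224·u·v·w − 192·u·v·w − 120·v·w − 192·v·w² − 448·u² − 280·u − 448·u·w − 384·u·w − 240·w − 384·w²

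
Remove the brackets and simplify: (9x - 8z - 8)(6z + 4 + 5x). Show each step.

(9x - 8z - 8)(6z + 4 + 5x)
= 54xz + 36x + 45x^2 - 48z^2 - 32z - 40xz - 48z - 32 - 40x    [distributive law]
= 14xz - 4x + 45x^2 - 48z^2 - 80z - 32    [combine like terms]

14xz - 4x + 45x^2 - 48z^2 - 80z - 32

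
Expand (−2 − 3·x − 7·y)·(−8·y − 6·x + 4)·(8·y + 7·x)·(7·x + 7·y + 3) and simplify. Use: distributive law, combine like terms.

1500·x·y^2 + 672·y^3 − 736·y^2 + 1230·x^2·y − 1092·x·y − 192·y − 392·x^2 − 168·x + 10682·x^2·y^2 + 9576·x·y^3 + 5124·x^3·y + 882·x^4 + 378·x^3 + 3136·y^4

(−2 − 3·x − 7·y)·(−8·y − 6·x + 4)·(8·y + 7·x)·(7·x + 7·y + 3)
= (16·y + 12·x − 8 + 24·x·y + 18·x^2 − 12·x + 56·y^2 + 42·x·y − 28·y)·(8·y + 7·x)·(7·x + 7·y + 3)    [distributive law]
= (−12·y − 8 + 66·x·y + 18·x^2 + 56·y^2)·(8·y + 7·x)·(7·x + 7·y + 3)    [combine like terms]
= (−96·y^2 − 84·x·y − 64·y − 56·x + 528·x·y^2 + 462·x^2·y + 144·x^2·y + 126·x^3 + 448·y^3 + 392·x·y^2)·(7·x + 7·y + 3)    [distributive law]
= (−96·y^2 − 84·x·y − 64·y − 56·x + 920·x·y^2 + 606·x^2·y + 126·x^3 + 448·y^3)·(7·x + 7·y + 3)    [combine like terms]
= −672·x·y^2 − 672·y^3 − 288·y^2 − 588·x^2·y − 588·x·y^2 − 252·x·y − 448·x·y − 448·y^2 − 192·y − 392·x^2 − 392·x·y − 168·x + 6440·x^2·y^2 + 6440·x·y^3 + 2760·x·y^2 + 4242·x^3·y + 4242·x^2·y^2 + 1818·x^2·y + 882·x^4 + 882·x^3·y + 378·x^3 + 3136·x·y^3 + 3136·y^4 + 1344·y^3    [distributive law]
= 1500·x·y^2 + 672·y^3 − 736·y^2 + 1230·x^2·y − 1092·x·y − 192·y − 392·x^2 − 168·x + 10682·x^2·y^2 + 9576·x·y^3 + 5124·x^3·y + 882·x^4 + 378·x^3 + 3136·y^4    [combine like terms]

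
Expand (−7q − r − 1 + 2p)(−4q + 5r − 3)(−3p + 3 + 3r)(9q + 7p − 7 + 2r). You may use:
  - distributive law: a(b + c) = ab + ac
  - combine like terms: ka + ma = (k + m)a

−756pq³ − 372p²q² + 285pq² + 1041pq²r + 756q³ + 87q² − 582q²r + 756q³r − 669q²r² + 261p²qr − 645pqr − 108pqr² + 303qr + 426qr² − 321qr³ − 699p²q + 975pq − 444q + 255p²r² − 426pr² − 15pr³ + 153r² + 63r³ − 30r⁴ + 372p²r − 159pr − 3r − 315p² + 252p − 63 + 168p³q − 210p³r + 126p³

(−7q − r − 1 + 2p)(−4q + 5r − 3)(−3p + 3 + 3r)(9q + 7p − 7 + 2r)
= (28q² − 35qr + 21q + 4qr − 5r² + 3r + 4q − 5r + 3 − 8pq + 10pr − 6p)(−3p + 3 + 3r)(9q + 7p − 7 + 2r)    [distributive law]
= (28q² − 31qr + 25q − 5r² − 2r + 3 − 8pq + 10pr − 6p)(−3p + 3 + 3r)(9q + 7p − 7 + 2r)    [combine like terms]
= (−84pq² + 84q² + 84q²r + 93pqr − 93qr − 93qr² − 75pq + 75q + 75qr + 15pr² − 15r² − 15r³ + 6pr − 6r − 6r² − 9p + 9 + 9r + 24p²q − 24pq − 24pqr − 30p²r + 30pr + 30pr² + 18p² − 18p − 18pr)(9q + 7p − 7 + 2r)    [distributive law]
= (−84pq² + 84q² + 84q²r + 69pqr − 18qr − 93qr² − 99pq + 75q + 45pr² − 21r² − 15r³ + 18pr + 3r − 27p + 9 + 24p²q − 30p²r + 18p²)(9q + 7p − 7 + 2r)    [combine like terms]
= −756pq³ − 588p²q² + 588pq² − 168pq²r + 756q³ + 588pq² − 588q² + 168q²r + 756q³r + 588pq²r − 588q²r + 168q²r² + 621pq²r + 483p²qr − 483pqr + 138pqr² − 162q²r − 126pqr + 126qr − 36qr² − 837q²r² − 651pqr² + 651qr² − 186qr³ − 891pq² − 693p²q + 693pq − 198pqr + 675q² + 525pq − 525q + 150qr + 405pqr² + 315p²r² − 315pr² + 90pr³ − 189qr² − 147pr² + 147r² − 42r³ − 135qr³ − 105pr³ + 105r³ − 30r⁴ + 162pqr + 126p²r − 126pr + 36pr² + 27qr + 21pr − 21r + 6r² − 243pq − 189p² + 189p − 54pr + 81q + 63p − 63 + 18r + 216p²q² + 168p³q − 168p²q + 48p²qr − 270p²qr − 210p³r + 210p²r − 60p²r² + 162p²q + 126p³ − 126p² + 36p²r    [distributive law]
= −756pq³ − 372p²q² + 285pq² + 1041pq²r + 756q³ + 87q² − 582q²r + 756q³r − 669q²r² + 261p²qr − 645pqr − 108pqr² + 303qr + 426qr² − 321qr³ − 699p²q + 975pq − 444q + 255p²r² − 426pr² − 15pr³ + 153r² + 63r³ − 30r⁴ + 372p²r − 159pr − 3r − 315p² + 252p − 63 + 168p³q − 210p³r + 126p³    [combine like terms]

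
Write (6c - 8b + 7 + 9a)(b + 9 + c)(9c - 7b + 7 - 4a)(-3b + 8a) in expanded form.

180b^2c^2 - 651abc^2 + 174b^3c - 542ab^2c + 3078b^2c - 9852abc + 316a^2bc - 1773bc^2 + 4728ac^2 - 2982bc + 7952ac + 4384a^2c - 162bc^3 + 432ac^3 + 456a^2c^2 - 168b^4 + 541ab^3 - 1197b^3 + 3924ab^2 - 140a^2b^2 + 2688b^2 - 8113ab - 980a^2b - 1323b + 3528a + 2520a^2 - 288a^3b - 2592a^3 - 288a^3c

(6c - 8b + 7 + 9a)(b + 9 + c)(9c - 7b + 7 - 4a)(-3b + 8a)
= (6bc + 54c + 6c^2 - 8b^2 - 72b - 8bc + 7b + 63 + 7c + 9ab + 81a + 9ac)(9c - 7b + 7 - 4a)(-3b + 8a)    [distributive law]
= (-2bc + 61c + 6c^2 - 8b^2 - 65b + 63 + 9ab + 81a + 9ac)(9c - 7b + 7 - 4a)(-3b + 8a)    [combine like terms]
= (-18bc^2 + 14b^2c - 14bc + 8abc + 549c^2 - 427bc + 427c - 244ac + 54c^3 - 42bc^2 + 42c^2 - 24ac^2 - 72b^2c + 56b^3 - 56b^2 + 32ab^2 - 585bc + 455b^2 - 455b + 260ab + 567c - 441b + 441 - 252a + 81abc - 63ab^2 + 63ab - 36a^2b + 729ac - 567ab + 567a - 324a^2 + 81ac^2 - 63abc + 63ac - 36a^2c)(-3b + 8a)    [distributive law]
= (-60bc^2 - 58b^2c - 1026bc + 26abc + 591c^2 + 994c + 548ac + 54c^3 + 57ac^2 + 56b^3 + 399b^2 - 31ab^2 - 896b - 244ab + 441 + 315a - 36a^2b - 324a^2 - 36a^2c)(-3b + 8a)    [combine like terms]
= 180b^2c^2 - 480abc^2 + 174b^3c - 464ab^2c + 3078b^2c - 8208abc - 78ab^2c + 208a^2bc - 1773bc^2 + 4728ac^2 - 2982bc + 7952ac - 1644abc + 4384a^2c - 162bc^3 + 432ac^3 - 171abc^2 + 456a^2c^2 - 168b^4 + 448ab^3 - 1197b^3 + 3192ab^2 + 93ab^3 - 248a^2b^2 + 2688b^2 - 7168ab + 732ab^2 - 1952a^2b - 1323b + 3528a - 945ab + 2520a^2 + 108a^2b^2 - 288a^3b + 972a^2b - 2592a^3 + 108a^2bc - 288a^3c    [distributive law]
= 180b^2c^2 - 651abc^2 + 174b^3c - 542ab^2c + 3078b^2c - 9852abc + 316a^2bc - 1773bc^2 + 4728ac^2 - 2982bc + 7952ac + 4384a^2c - 162bc^3 + 432ac^3 + 456a^2c^2 - 168b^4 + 541ab^3 - 1197b^3 + 3924ab^2 - 140a^2b^2 + 2688b^2 - 8113ab - 980a^2b - 1323b + 3528a + 2520a^2 - 288a^3b - 2592a^3 - 288a^3c    [combine like terms]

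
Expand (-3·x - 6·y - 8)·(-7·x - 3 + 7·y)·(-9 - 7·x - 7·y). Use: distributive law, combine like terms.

-644·x^2 - 147·x^3 - 294·x^2·y - 753·x - 378·x·y + 147·x·y^2 + 174·y + 644·y^2 + 294·y^3 - 216

(-3·x - 6·y - 8)·(-7·x - 3 + 7·y)·(-9 - 7·x - 7·y)
= (21·x^2 + 9·x - 21·x·y + 42·x·y + 18·y - 42·y^2 + 56·x + 24 - 56·y)·(-9 - 7·x - 7·y)    [distributive law]
= (21·x^2 + 65·x + 21·x·y - 38·y - 42·y^2 + 24)·(-9 - 7·x - 7·y)    [combine like terms]
= -189·x^2 - 147·x^3 - 147·x^2·y - 585·x - 455·x^2 - 455·x·y - 189·x·y - 147·x^2·y - 147·x·y^2 + 342·y + 266·x·y + 266·y^2 + 378·y^2 + 294·x·y^2 + 294·y^3 - 216 - 168·x - 168·y    [distributive law]
= -644·x^2 - 147·x^3 - 294·x^2·y - 753·x - 378·x·y + 147·x·y^2 + 174·y + 644·y^2 + 294·y^3 - 216    [combine like terms]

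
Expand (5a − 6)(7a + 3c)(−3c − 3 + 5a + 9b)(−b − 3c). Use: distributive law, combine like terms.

−915a²bc + 90a²c² + 315a²b + 945a²c − 175a³b − 525a³c − 315a²b² − 360abc² + 135ac³ + 1143abc + 27ac² − 135ab²c − 126ab − 378ac + 378ab² + 432bc² − 162c³ − 54bc − 162c² + 162b²c

(5a − 6)(7a + 3c)(−3c − 3 + 5a + 9b)(−b − 3c)
= (35a² + 15ac − 42a − 18c)(−3c − 3 + 5a + 9b)(−b − 3c)    [distributive law]
= (−105a²c − 105a² + 175a³ + 315a²b − 45ac² − 45ac + 75a²c + 135abc + 126ac + 126a − 210a² − 378ab + 54c² + 54c − 90ac − 162bc)(−b − 3c)    [distributive law]
= (−30a²c − 315a² + 175a³ + 315a²b − 45ac² − 9ac + 135abc + 126a − 378ab + 54c² + 54c − 162bc)(−b − 3c)    [combine like terms]
= 30a²bc + 90a²c² + 315a²b + 945a²c − 175a³b − 525a³c − 315a²b² − 945a²bc + 45abc² + 135ac³ + 9abc + 27ac² − 135ab²c − 405abc² − 126ab − 378ac + 378ab² + 1134abc − 54bc² − 162c³ − 54bc − 162c² + 162b²c + 486bc²    [distributive law]
= −915a²bc + 90a²c² + 315a²b + 945a²c − 175a³b − 525a³c − 315a²b² − 360abc² + 135ac³ + 1143abc + 27ac² − 135ab²c − 126ab − 378ac + 378ab² + 432bc² − 162c³ − 54bc − 162c² + 162b²c    [combine like terms]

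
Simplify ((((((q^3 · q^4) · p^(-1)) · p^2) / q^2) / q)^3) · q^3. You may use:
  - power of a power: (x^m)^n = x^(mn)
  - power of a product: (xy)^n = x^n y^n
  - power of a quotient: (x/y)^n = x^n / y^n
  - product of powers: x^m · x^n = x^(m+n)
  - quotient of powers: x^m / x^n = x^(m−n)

((((((q^3 · q^4) · p^(-1)) · p^2) / q^2) / q)^3) · q^3
= ((((((q^3 · q^4) · p^(-1)) · p^2) / q^2)^3) / (q^3)) · q^3    [power of a quotient]
= ((((((q^3 · q^4) · p^(-1)) · p^2)^3) / ((q^2)^3)) / (q^3)) · q^3    [power of a quotient]
= ((((((q^3 · q^4) · p^(-1))^3) · ((p^2)^3)) / ((q^2)^3)) / (q^3)) · q^3    [power of a product]
= ((((((q^3 · q^4)^3) · ((p^(-1))^3)) · ((p^2)^3)) / ((q^2)^3)) / (q^3)) · q^3    [power of a product]
= (((((((q^3)^3) · ((q^4)^3)) · ((p^(-1))^3)) · ((p^2)^3)) / ((q^2)^3)) / (q^3)) · q^3    [power of a product]
= (((((q^9 · ((q^4)^3)) · ((p^(-1))^3)) · ((p^2)^3)) / ((q^2)^3)) / (q^3)) · q^3    [power of a power]
= (((((q^9 · q^12) · ((p^(-1))^3)) · ((p^2)^3)) / ((q^2)^3)) / (q^3)) · q^3    [power of a power]
= ((((q^21 · ((p^(-1))^3)) · ((p^2)^3)) / ((q^2)^3)) / (q^3)) · q^3    [product of powers]
= ((((q^21 · p^(-3)) · ((p^2)^3)) / ((q^2)^3)) / (q^3)) · q^3    [power of a power]
= ((((q^21 · p^(-3)) · p^6) / ((q^2)^3)) / (q^3)) · q^3    [power of a power]
= ((((q^21 · p^(-3)) · p^6) / q^6) / (q^3)) · q^3    [power of a power]
= p^3·q^15    [quotient of powers; product of powers]

p^3·q^15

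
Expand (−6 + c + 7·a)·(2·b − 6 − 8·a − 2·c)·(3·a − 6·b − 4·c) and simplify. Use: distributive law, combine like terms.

(−6 + c + 7·a)·(2·b − 6 − 8·a − 2·c)·(3·a − 6·b − 4·c)
= (−12·b + 36 + 48·a + 12·c + 2·b·c − 6·c − 8·a·c − 2·c^2 + 14·a·b − 42·a − 56·a^2 − 14·a·c)·(3·a − 6·b − 4·c)    [distributive law]
= (−12·b + 36 + 6·a + 6·c + 2·b·c − 22·a·c − 2·c^2 + 14·a·b − 56·a^2)·(3·a − 6·b − 4·c)    [combine like terms]
= −36·a·b + 72·b^2 + 48·b·c + 108·a − 216·b − 144·c + 18·a^2 − 36·a·b − 24·a·c + 18·a·c − 36·b·c − 24·c^2 + 6·a·b·c − 12·b^2·c − 8·b·c^2 − 66·a^2·c + 132·a·b·c + 88·a·c^2 − 6·a·c^2 + 12·b·c^2 + 8·c^3 + 42·a^2·b − 84·a·b^2 − 56·a·b·c − 168·a^3 + 336·a^2·b + 224·a^2·c    [distributive law]
= −72·a·b + 72·b^2 + 12·b·c + 108·a − 216·b − 144·c + 18·a^2 − 6·a·c − 24·c^2 + 82·a·b·c − 12·b^2·c + 4·b·c^2 + 158·a^2·c + 82·a·c^2 + 8·c^3 + 378·a^2·b − 84·a·b^2 − 168·a^3    [combine like terms]

−72·a·b + 72·b^2 + 12·b·c + 108·a − 216·b − 144·c + 18·a^2 − 6·a·c − 24·c^2 + 82·a·b·c − 12·b^2·c + 4·b·c^2 + 158·a^2·c + 82·a·c^2 + 8·c^3 + 378·a^2·b − 84·a·b^2 − 168·a^3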